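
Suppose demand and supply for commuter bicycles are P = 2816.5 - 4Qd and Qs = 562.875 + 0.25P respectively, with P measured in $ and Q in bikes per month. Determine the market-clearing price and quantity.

P* = 282.5, Q* = 633.5

Solving each curve for Q: Qd = 704.125 - 0.25P.
At equilibrium Qd = Qs, so 704.125 - 0.25P = 562.875 + 0.25P; collecting terms, 141.25 = 0.5P and P* = 282.5.
Substitute back: Q* = 704.125 - 0.25(282.5) = 633.5.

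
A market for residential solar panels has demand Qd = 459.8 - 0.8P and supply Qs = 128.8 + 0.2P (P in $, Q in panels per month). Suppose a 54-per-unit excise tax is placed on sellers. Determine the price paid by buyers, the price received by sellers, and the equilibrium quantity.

P_b = 341.8, P_s = 287.8, Q = 186.36

With a tax of 54 on sellers, they supply based on the net price P_s = P_b - 54, so Qs = 118 + 0.2P_b.
Market clearing requires 459.8 - 0.8P_b = 118 + 0.2P_b; hence 341.8 = P_b and P_b = 341.8.
Then P_s = 341.8 - 54 = 287.8 and Q = 459.8 - 0.8(341.8) = 186.36.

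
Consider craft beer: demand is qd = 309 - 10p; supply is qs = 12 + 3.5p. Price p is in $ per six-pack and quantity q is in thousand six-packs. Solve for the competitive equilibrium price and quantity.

p* = 22, q* = 89

The market clears where 309 - 10p = 12 + 3.5p. Rearranging, 13.5p = 297, hence p* = 22.
Plugging p* into demand: q* = 309 - 10(22) = 89.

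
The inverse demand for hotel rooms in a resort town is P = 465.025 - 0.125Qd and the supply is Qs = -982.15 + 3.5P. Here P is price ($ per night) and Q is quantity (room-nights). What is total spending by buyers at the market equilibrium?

In direct form, Qd = 3720.2 - 8P.
The market clears where 3720.2 - 8P = -982.15 + 3.5P. Rearranging, 11.5P = 4702.35, hence P* = 408.9.
Plugging P* into demand: Q* = 3720.2 - 8(408.9) = 449.
Total spending by buyers = P* × Q* = 408.9 × 449 = 183596.1.

Total spending by buyers = 183596.1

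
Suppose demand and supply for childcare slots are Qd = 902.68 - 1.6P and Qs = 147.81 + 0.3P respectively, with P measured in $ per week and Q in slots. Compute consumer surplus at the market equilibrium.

Equating demand and supply, 902.68 - 1.6P = 147.81 + 0.3P gives 1.9P = 754.87, so P* = 397.3.
Substitute back: Q* = 902.68 - 1.6(397.3) = 267.
Demand choke price (Qd = 0): P = 902.68/1.6 = 564.175. Consumer surplus = ½ × (564.175 - 397.3) × 267 = 22277.8125.

Consumer surplus = 22277.8125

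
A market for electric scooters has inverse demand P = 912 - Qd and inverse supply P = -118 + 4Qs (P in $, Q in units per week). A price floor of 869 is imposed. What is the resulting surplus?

Surplus = 203.75

Rewriting in direct form: Qd = 912 - P and Qs = 29.5 + 0.25P.
With P fixed at 869, quantity demanded is 43 and quantity supplied is 246.75.
Surplus = Qs - Qd = 246.75 - 43 = 203.75.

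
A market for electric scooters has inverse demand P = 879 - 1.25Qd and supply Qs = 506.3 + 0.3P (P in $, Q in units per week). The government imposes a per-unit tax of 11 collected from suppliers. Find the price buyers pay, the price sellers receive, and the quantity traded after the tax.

Solving each curve for Q: Qd = 703.2 - 0.8P.
The tax drives a wedge P_b - P_s = 11. Substituting P_s = P_b - 11 into supply: Qs = 503 + 0.3P_b.
Equate demand and the shifted supply: 703.2 - 0.8P_b = 503 + 0.3P_b, giving 1.1P_b = 200.2, so P_b = 182.
So P_s = 171 and the quantity traded is Q = 703.2 - 0.8(182) = 557.6.

P_b = 182, P_s = 171, Q = 557.6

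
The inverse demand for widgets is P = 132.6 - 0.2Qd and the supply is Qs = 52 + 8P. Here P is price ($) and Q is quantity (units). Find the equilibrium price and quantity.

P* = 47, Q* = 428

In direct form, Qd = 663 - 5P.
Equating demand and supply, 663 - 5P = 52 + 8P gives 13P = 611, so P* = 47.
Plugging P* into demand: Q* = 663 - 5(47) = 428.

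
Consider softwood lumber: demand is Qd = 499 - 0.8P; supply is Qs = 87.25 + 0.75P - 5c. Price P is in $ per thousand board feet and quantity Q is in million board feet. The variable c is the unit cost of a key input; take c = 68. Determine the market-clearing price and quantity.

With c = 68, supply is Qs = -252.75 + 0.75P.
The market clears where 499 - 0.8P = -252.75 + 0.75P. Rearranging, 1.55P = 751.75, hence P* = 485.
From the demand curve, Q* = 499 - 0.8(485) = 111.

P* = 485, Q* = 111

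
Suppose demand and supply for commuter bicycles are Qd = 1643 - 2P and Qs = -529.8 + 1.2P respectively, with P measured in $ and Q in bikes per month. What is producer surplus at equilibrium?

Producer surplus = 33843.75

The market clears where 1643 - 2P = -529.8 + 1.2P. Rearranging, 3.2P = 2172.8, hence P* = 679.
Then Q* = 1643 - 2(679) = 285.
Supply choke price (Qs = 0): P = 441.5. Producer surplus = ½ × (679 - 441.5) × 285 = 33843.75.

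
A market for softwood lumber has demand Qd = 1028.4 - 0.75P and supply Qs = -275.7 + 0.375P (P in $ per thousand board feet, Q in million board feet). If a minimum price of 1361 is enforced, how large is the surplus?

With P fixed at 1361, quantity demanded is 7.65 and quantity supplied is 234.675.
Surplus = Qs - Qd = 234.675 - 7.65 = 227.025.

Surplus = 227.025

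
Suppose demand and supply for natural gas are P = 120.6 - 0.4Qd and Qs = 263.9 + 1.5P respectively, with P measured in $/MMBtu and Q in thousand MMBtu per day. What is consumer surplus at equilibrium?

Consumer surplus = 15456.8

Rewriting in direct form: Qd = 301.5 - 2.5P.
Equating demand and supply, 301.5 - 2.5P = 263.9 + 1.5P gives 4P = 37.6, so P* = 9.4.
Then Q* = 301.5 - 2.5(9.4) = 278.
Demand choke price (Qd = 0): P = 301.5/2.5 = 120.6. Consumer surplus = ½ × (120.6 - 9.4) × 278 = 15456.8.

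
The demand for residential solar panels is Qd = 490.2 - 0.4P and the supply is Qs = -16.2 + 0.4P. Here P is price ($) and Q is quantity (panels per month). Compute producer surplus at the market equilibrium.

Producer surplus = 70211.25

The market clears where 490.2 - 0.4P = -16.2 + 0.4P. Rearranging, 0.8P = 506.4, hence P* = 633.
Then Q* = 490.2 - 0.4(633) = 237.
Supply choke price (Qs = 0): P = 40.5. Producer surplus = ½ × (633 - 40.5) × 237 = 70211.25.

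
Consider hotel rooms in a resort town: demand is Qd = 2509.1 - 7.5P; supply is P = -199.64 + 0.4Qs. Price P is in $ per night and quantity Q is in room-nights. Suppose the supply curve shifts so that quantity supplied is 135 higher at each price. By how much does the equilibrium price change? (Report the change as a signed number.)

Solving each curve for Q: Qs = 499.1 + 2.5P.
Set Qd = Qs: 2509.1 - 7.5P = 499.1 + 2.5P, so 2010 = 10P and P* = 201.
From the demand curve, Q* = 2509.1 - 7.5(201) = 1001.6.
After the shift, supply is Qs = 634.1 + 2.5P.
Re-solving, 10P = 1875 gives P = 187.5 and Q = 1102.85.
ΔP = 187.5 - 201 = -13.5.

ΔP = -13.5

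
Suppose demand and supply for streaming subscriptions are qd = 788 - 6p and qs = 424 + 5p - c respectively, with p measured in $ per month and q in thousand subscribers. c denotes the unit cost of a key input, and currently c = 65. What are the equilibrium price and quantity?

p* = 39, q* = 554

With c = 65, supply is qs = 359 + 5p.
Set qd = qs: 788 - 6p = 359 + 5p, so 429 = 11p and p* = 39.
Substitute back: q* = 788 - 6(39) = 554.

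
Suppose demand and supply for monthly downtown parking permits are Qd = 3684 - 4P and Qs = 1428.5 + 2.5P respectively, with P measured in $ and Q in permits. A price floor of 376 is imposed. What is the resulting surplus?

At P = 376: Qd = 2180 and Qs = 2368.5.
Surplus = Qs - Qd = 2368.5 - 2180 = 188.5.

Surplus = 188.5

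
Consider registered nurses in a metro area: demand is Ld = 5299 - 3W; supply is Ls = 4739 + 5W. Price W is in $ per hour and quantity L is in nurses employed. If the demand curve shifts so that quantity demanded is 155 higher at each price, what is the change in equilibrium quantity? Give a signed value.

At equilibrium Ld = Ls, so 5299 - 3W = 4739 + 5W; collecting terms, 560 = 8W and W* = 70.
Plugging W* into demand: L* = 5299 - 3(70) = 5089.
After the shift, demand is Ld = 5454 - 3W.
The new intersection has 715 = 8W, i.e. W = 89.375, L = 5185.875.
ΔL = 5185.875 - 5089 = 96.875.

ΔL = 96.875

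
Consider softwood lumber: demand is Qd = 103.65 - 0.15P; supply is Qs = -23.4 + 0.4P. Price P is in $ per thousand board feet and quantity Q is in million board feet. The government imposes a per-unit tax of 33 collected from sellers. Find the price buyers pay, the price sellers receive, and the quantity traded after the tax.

The tax drives a wedge P_b - P_s = 33. Substituting P_s = P_b - 33 into supply: Qs = -36.6 + 0.4P_b.
Market clearing requires 103.65 - 0.15P_b = -36.6 + 0.4P_b; hence 140.25 = 0.55P_b and P_b = 255.
Then P_s = 255 - 33 = 222 and Q = 103.65 - 0.15(255) = 65.4.

P_b = 255, P_s = 222, Q = 65.4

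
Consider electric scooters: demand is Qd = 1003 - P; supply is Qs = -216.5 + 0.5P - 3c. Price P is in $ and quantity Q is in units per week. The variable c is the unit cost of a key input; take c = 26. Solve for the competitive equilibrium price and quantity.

With c = 26, supply is Qs = -294.5 + 0.5P.
Set Qd = Qs: 1003 - P = -294.5 + 0.5P, so 1297.5 = 1.5P and P* = 865.
From the demand curve, Q* = 1003 - 865 = 138.

P* = 865, Q* = 138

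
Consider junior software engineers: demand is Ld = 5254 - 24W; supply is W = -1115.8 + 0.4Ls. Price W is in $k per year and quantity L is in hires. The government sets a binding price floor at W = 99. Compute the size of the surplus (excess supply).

Surplus = 159

In direct form, Ls = 2789.5 + 2.5W.
Evaluating both curves at the floor price 99 gives Ld = 2878, Ls = 3037.
Surplus = Ls - Ld = 3037 - 2878 = 159.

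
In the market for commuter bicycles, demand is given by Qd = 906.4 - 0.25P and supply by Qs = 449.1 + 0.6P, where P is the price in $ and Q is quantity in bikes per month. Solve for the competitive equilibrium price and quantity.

Equating demand and supply, 906.4 - 0.25P = 449.1 + 0.6P gives 0.85P = 457.3, so P* = 538.
Plugging P* into demand: Q* = 906.4 - 0.25(538) = 771.9.

P* = 538, Q* = 771.9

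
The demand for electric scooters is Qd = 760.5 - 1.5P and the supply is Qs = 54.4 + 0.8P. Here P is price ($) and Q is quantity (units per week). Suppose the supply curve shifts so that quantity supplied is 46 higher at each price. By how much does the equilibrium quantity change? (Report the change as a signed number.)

At equilibrium Qd = Qs, so 760.5 - 1.5P = 54.4 + 0.8P; collecting terms, 706.1 = 2.3P and P* = 307.
From the demand curve, Q* = 760.5 - 1.5(307) = 300.
After the shift, supply is Qs = 100.4 + 0.8P.
The new intersection has 660.1 = 2.3P, i.e. P = 287, Q = 330.
ΔQ = 330 - 300 = 30.

ΔQ = 30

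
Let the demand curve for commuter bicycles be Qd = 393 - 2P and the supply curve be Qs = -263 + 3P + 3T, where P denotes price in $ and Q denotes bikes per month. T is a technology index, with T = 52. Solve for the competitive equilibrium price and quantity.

With T = 52, supply is Qs = -107 + 3P.
Set Qd = Qs: 393 - 2P = -107 + 3P, so 500 = 5P and P* = 100.
Then Q* = 393 - 2(100) = 193.

P* = 100, Q* = 193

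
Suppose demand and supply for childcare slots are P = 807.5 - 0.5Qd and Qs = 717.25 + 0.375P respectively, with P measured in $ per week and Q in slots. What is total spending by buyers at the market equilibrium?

Total spending by buyers = 324702

Solving each curve for Q: Qd = 1615 - 2P.
The market clears where 1615 - 2P = 717.25 + 0.375P. Rearranging, 2.375P = 897.75, hence P* = 378.
Plugging P* into demand: Q* = 1615 - 2(378) = 859.
Total spending by buyers = P* × Q* = 378 × 859 = 324702.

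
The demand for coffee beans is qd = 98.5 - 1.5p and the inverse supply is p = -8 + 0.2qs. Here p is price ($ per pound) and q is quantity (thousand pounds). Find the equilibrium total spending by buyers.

Rewriting in direct form: qs = 40 + 5p.
Equating demand and supply, 98.5 - 1.5p = 40 + 5p gives 6.5p = 58.5, so p* = 9.
Plugging p* into demand: q* = 98.5 - 1.5(9) = 85.
Total spending by buyers = p* × q* = 9 × 85 = 765.

Total spending by buyers = 765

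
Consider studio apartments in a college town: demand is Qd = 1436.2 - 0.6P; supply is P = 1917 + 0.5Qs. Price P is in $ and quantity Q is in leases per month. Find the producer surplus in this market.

Rewriting in direct form: Qs = -3834 + 2P.
Equating demand and supply, 1436.2 - 0.6P = -3834 + 2P gives 2.6P = 5270.2, so P* = 2027.
Plugging P* into demand: Q* = 1436.2 - 0.6(2027) = 220.
Supply choke price (Qs = 0): P = 1917. Producer surplus = ½ × (2027 - 1917) × 220 = 12100.

Producer surplus = 12100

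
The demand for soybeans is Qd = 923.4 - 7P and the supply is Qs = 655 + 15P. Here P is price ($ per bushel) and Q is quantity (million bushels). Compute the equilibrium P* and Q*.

P* = 12.2, Q* = 838

At equilibrium Qd = Qs, so 923.4 - 7P = 655 + 15P; collecting terms, 268.4 = 22P and P* = 12.2.
Substitute back: Q* = 923.4 - 7(12.2) = 838.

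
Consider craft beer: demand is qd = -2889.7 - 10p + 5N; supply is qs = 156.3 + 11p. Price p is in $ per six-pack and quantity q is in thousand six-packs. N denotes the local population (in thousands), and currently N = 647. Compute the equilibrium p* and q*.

With N = 647, demand is qd = 345.3 - 10p.
Set qd = qs: 345.3 - 10p = 156.3 + 11p, so 189 = 21p and p* = 9.
Then q* = 345.3 - 10(9) = 255.3.

p* = 9, q* = 255.3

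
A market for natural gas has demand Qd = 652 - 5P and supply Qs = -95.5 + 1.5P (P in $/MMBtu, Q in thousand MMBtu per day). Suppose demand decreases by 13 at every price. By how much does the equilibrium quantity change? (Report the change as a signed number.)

The market clears where 652 - 5P = -95.5 + 1.5P. Rearranging, 6.5P = 747.5, hence P* = 115.
From the demand curve, Q* = 652 - 5(115) = 77.
After the shift, demand is Qd = 639 - 5P.
New equilibrium: 734.5 = 6.5P, so P = 113 and Q = 74.
ΔQ = 74 - 77 = -3.

ΔQ = -3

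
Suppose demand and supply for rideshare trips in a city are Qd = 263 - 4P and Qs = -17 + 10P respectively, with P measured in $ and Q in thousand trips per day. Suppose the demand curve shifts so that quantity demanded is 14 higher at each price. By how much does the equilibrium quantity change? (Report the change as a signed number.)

ΔQ = 10

Equating demand and supply, 263 - 4P = -17 + 10P gives 14P = 280, so P* = 20.
Substitute back: Q* = 263 - 4(20) = 183.
After the shift, demand is Qd = 277 - 4P.
Re-solving, 14P = 294 gives P = 21 and Q = 193.
ΔQ = 193 - 183 = 10.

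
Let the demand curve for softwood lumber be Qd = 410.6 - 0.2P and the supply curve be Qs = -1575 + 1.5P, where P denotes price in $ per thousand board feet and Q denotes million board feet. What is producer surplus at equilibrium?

Producer surplus = 10443

At equilibrium Qd = Qs, so 410.6 - 0.2P = -1575 + 1.5P; collecting terms, 1985.6 = 1.7P and P* = 1168.
Then Q* = 410.6 - 0.2(1168) = 177.
Supply choke price (Qs = 0): P = 1050. Producer surplus = ½ × (1168 - 1050) × 177 = 10443.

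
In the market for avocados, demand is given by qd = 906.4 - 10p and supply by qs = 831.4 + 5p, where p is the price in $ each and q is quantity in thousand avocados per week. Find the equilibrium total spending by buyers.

The market clears where 906.4 - 10p = 831.4 + 5p. Rearranging, 15p = 75, hence p* = 5.
Substitute back: q* = 906.4 - 10(5) = 856.4.
Total spending by buyers = p* × q* = 5 × 856.4 = 4282.

Total spending by buyers = 4282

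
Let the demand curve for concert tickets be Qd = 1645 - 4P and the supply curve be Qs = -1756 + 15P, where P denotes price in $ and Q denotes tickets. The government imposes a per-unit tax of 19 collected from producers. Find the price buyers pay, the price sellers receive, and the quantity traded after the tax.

With a tax of 19 on producers, they supply based on the net price P_s = P_b - 19, so Qs = -2041 + 15P_b.
Market clearing requires 1645 - 4P_b = -2041 + 15P_b; hence 3686 = 19P_b and P_b = 194.
So P_s = 175 and the quantity traded is Q = 1645 - 4(194) = 869.

P_b = 194, P_s = 175, Q = 869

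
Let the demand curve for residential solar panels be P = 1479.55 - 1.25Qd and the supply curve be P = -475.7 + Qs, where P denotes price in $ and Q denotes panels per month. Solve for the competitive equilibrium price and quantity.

Solving each curve for Q: Qd = 1183.64 - 0.8P and Qs = 475.7 + P.
Equating demand and supply, 1183.64 - 0.8P = 475.7 + P gives 1.8P = 707.94, so P* = 393.3.
From the demand curve, Q* = 1183.64 - 0.8(393.3) = 869.

P* = 393.3, Q* = 869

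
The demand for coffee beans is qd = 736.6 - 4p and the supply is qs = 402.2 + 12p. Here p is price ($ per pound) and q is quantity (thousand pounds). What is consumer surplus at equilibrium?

Equating demand and supply, 736.6 - 4p = 402.2 + 12p gives 16p = 334.4, so p* = 20.9.
Plugging p* into demand: q* = 736.6 - 4(20.9) = 653.
Demand choke price (qd = 0): p = 736.6/4 = 184.15. Consumer surplus = ½ × (184.15 - 20.9) × 653 = 53301.125.

Consumer surplus = 53301.125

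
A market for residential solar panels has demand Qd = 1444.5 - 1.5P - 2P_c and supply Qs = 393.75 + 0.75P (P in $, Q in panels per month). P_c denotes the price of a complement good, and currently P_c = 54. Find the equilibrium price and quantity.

With P_c = 54, demand is Qd = 1336.5 - 1.5P.
Equating demand and supply, 1336.5 - 1.5P = 393.75 + 0.75P gives 2.25P = 942.75, so P* = 419.
Substitute back: Q* = 1336.5 - 1.5(419) = 708.

P* = 419, Q* = 708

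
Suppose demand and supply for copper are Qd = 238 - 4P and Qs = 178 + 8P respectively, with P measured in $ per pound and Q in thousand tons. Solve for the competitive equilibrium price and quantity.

P* = 5, Q* = 218

The market clears where 238 - 4P = 178 + 8P. Rearranging, 12P = 60, hence P* = 5.
Then Q* = 238 - 4(5) = 218.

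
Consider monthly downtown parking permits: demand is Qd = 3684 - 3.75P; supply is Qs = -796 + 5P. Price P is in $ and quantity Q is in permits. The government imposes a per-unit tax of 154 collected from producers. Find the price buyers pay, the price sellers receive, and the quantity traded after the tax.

The tax drives a wedge P_b - P_s = 154. Substituting P_s = P_b - 154 into supply: Qs = -1566 + 5P_b.
Market clearing requires 3684 - 3.75P_b = -1566 + 5P_b; hence 5250 = 8.75P_b and P_b = 600.
Then P_s = 600 - 154 = 446 and Q = 3684 - 3.75(600) = 1434.

P_b = 600, P_s = 446, Q = 1434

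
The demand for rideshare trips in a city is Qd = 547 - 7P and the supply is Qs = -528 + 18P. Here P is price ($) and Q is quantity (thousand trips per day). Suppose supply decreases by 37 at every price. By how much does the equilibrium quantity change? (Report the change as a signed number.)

At equilibrium Qd = Qs, so 547 - 7P = -528 + 18P; collecting terms, 1075 = 25P and P* = 43.
Substitute back: Q* = 547 - 7(43) = 246.
After the shift, supply is Qs = -565 + 18P.
The new intersection has 1112 = 25P, i.e. P = 44.48, Q = 235.64.
ΔQ = 235.64 - 246 = -10.36.

ΔQ = -10.36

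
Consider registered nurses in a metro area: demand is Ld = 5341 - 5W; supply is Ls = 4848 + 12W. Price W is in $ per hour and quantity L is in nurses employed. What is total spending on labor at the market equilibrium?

Set Ld = Ls: 5341 - 5W = 4848 + 12W, so 493 = 17W and W* = 29.
Plugging W* into demand: L* = 5341 - 5(29) = 5196.
Total spending on labor = W* × L* = 29 × 5196 = 150684.

Total spending on labor = 150684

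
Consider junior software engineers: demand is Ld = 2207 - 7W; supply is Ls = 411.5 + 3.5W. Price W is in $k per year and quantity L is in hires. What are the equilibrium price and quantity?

Set Ld = Ls: 2207 - 7W = 411.5 + 3.5W, so 1795.5 = 10.5W and W* = 171.
Plugging W* into demand: L* = 2207 - 7(171) = 1010.

W* = 171, L* = 1010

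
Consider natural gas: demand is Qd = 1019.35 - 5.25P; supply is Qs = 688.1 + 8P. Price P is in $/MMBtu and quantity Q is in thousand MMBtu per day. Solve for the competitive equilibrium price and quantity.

P* = 25, Q* = 888.1

At equilibrium Qd = Qs, so 1019.35 - 5.25P = 688.1 + 8P; collecting terms, 331.25 = 13.25P and P* = 25.
Then Q* = 1019.35 - 5.25(25) = 888.1.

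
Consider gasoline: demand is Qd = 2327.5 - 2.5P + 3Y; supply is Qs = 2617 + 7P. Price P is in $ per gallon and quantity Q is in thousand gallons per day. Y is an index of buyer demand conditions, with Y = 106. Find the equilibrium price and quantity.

P* = 3, Q* = 2638

With Y = 106, demand is Qd = 2645.5 - 2.5P.
Equating demand and supply, 2645.5 - 2.5P = 2617 + 7P gives 9.5P = 28.5, so P* = 3.
Plugging P* into demand: Q* = 2645.5 - 2.5(3) = 2638.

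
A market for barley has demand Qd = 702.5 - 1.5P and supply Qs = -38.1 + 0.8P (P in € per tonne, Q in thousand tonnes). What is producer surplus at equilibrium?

Equating demand and supply, 702.5 - 1.5P = -38.1 + 0.8P gives 2.3P = 740.6, so P* = 322.
Substitute back: Q* = 702.5 - 1.5(322) = 219.5.
Supply choke price (Qs = 0): P = 47.625. Producer surplus = ½ × (322 - 47.625) × 219.5 = 30112.65625.

Producer surplus = 30112.65625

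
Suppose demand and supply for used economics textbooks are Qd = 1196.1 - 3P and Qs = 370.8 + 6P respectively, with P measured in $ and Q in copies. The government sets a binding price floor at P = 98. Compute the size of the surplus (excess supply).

Surplus = 56.7

At P = 98: Qd = 902.1 and Qs = 958.8.
Surplus = Qs - Qd = 958.8 - 902.1 = 56.7.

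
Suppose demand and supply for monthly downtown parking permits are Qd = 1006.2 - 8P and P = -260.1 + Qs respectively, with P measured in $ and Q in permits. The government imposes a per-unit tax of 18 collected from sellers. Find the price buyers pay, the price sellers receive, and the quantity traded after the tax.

Solving each curve for Q: Qs = 260.1 + P.
The tax drives a wedge P_b - P_s = 18. Substituting P_s = P_b - 18 into supply: Qs = 242.1 + P_b.
Set Qd = Qs: 1006.2 - 8P_b = 242.1 + P_b, so 764.1 = 9P_b and P_b = 84.9.
Then P_s = 84.9 - 18 = 66.9 and Q = 1006.2 - 8(84.9) = 327.

P_b = 84.9, P_s = 66.9, Q = 327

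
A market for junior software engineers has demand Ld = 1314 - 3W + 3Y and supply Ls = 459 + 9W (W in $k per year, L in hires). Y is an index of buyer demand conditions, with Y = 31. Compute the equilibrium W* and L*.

W* = 79, L* = 1170

With Y = 31, demand is Ld = 1407 - 3W.
Equating demand and supply, 1407 - 3W = 459 + 9W gives 12W = 948, so W* = 79.
Then L* = 1407 - 3(79) = 1170.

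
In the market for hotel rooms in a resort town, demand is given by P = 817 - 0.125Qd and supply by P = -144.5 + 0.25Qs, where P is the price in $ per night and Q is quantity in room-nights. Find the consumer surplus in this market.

Consumer surplus = 410881

Solving each curve for Q: Qd = 6536 - 8P and Qs = 578 + 4P.
The market clears where 6536 - 8P = 578 + 4P. Rearranging, 12P = 5958, hence P* = 496.5.
Then Q* = 6536 - 8(496.5) = 2564.
Demand choke price (Qd = 0): P = 6536/8 = 817. Consumer surplus = ½ × (817 - 496.5) × 2564 = 410881.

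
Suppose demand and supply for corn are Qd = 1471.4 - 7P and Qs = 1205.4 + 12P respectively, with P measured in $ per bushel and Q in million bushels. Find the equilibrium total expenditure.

The market clears where 1471.4 - 7P = 1205.4 + 12P. Rearranging, 19P = 266, hence P* = 14.
From the demand curve, Q* = 1471.4 - 7(14) = 1373.4.
Total expenditure = P* × Q* = 14 × 1373.4 = 19227.6.

Total expenditure = 19227.6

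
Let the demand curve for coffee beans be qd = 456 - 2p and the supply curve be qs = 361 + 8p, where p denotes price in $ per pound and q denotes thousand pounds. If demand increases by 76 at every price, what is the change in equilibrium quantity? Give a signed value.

The market clears where 456 - 2p = 361 + 8p. Rearranging, 10p = 95, hence p* = 9.5.
From the demand curve, q* = 456 - 2(9.5) = 437.
After the shift, demand is qd = 532 - 2p.
Re-solving, 10p = 171 gives p = 17.1 and q = 497.8.
Δq = 497.8 - 437 = 60.8.

Δq = 60.8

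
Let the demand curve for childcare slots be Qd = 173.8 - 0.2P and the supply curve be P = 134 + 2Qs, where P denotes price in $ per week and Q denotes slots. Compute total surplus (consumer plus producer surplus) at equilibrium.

Inverting to quantity form: Qs = -67 + 0.5P.
Equating demand and supply, 173.8 - 0.2P = -67 + 0.5P gives 0.7P = 240.8, so P* = 344.
Substitute back: Q* = 173.8 - 0.2(344) = 105.
Demand choke price = 869; supply choke price = 134. CS = ½(869 - 344)(105) = 27562.5; PS = ½(344 - 134)(105) = 11025. Total surplus = 38587.5.

Total surplus = 38587.5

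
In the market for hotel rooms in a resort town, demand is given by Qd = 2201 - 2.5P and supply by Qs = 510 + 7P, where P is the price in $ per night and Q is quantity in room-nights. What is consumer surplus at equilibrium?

The market clears where 2201 - 2.5P = 510 + 7P. Rearranging, 9.5P = 1691, hence P* = 178.
Plugging P* into demand: Q* = 2201 - 2.5(178) = 1756.
Demand choke price (Qd = 0): P = 2201/2.5 = 880.4. Consumer surplus = ½ × (880.4 - 178) × 1756 = 616707.2.

Consumer surplus = 616707.2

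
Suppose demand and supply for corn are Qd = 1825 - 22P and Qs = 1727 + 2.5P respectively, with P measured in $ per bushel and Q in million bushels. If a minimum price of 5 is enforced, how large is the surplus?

Evaluating both curves at the floor price 5 gives Qd = 1715, Qs = 1739.5.
Surplus = Qs - Qd = 1739.5 - 1715 = 24.5.

Surplus = 24.5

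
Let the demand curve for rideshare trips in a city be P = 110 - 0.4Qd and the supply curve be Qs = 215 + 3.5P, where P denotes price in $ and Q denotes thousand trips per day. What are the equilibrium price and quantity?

Solving each curve for Q: Qd = 275 - 2.5P.
Set Qd = Qs: 275 - 2.5P = 215 + 3.5P, so 60 = 6P and P* = 10.
From the demand curve, Q* = 275 - 2.5(10) = 250.

P* = 10, Q* = 250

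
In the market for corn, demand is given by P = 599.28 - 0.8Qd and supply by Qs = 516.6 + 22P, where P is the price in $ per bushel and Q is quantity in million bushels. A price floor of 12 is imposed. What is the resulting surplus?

Solving each curve for Q: Qd = 749.1 - 1.25P.
Evaluating both curves at the floor price 12 gives Qd = 734.1, Qs = 780.6.
Surplus = Qs - Qd = 780.6 - 734.1 = 46.5.

Surplus = 46.5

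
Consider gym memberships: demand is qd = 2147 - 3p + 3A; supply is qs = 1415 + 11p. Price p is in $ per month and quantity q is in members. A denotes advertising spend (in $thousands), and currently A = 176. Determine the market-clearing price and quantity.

p* = 90, q* = 2405

With A = 176, demand is qd = 2675 - 3p.
Equating demand and supply, 2675 - 3p = 1415 + 11p gives 14p = 1260, so p* = 90.
Substitute back: q* = 2675 - 3(90) = 2405.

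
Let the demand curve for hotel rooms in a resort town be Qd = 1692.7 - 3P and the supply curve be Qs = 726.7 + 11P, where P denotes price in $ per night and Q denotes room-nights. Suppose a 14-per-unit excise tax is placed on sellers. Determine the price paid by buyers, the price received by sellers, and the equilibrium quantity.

P_b = 80, P_s = 66, Q = 1452.7

The tax drives a wedge P_b - P_s = 14. Substituting P_s = P_b - 14 into supply: Qs = 572.7 + 11P_b.
Equate demand and the shifted supply: 1692.7 - 3P_b = 572.7 + 11P_b, giving 14P_b = 1120, so P_b = 80.
Then P_s = 80 - 14 = 66 and Q = 1692.7 - 3(80) = 1452.7.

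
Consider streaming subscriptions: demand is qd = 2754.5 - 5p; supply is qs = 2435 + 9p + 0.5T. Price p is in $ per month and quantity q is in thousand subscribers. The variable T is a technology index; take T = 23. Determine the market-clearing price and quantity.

With T = 23, supply is qs = 2446.5 + 9p.
Equating demand and supply, 2754.5 - 5p = 2446.5 + 9p gives 14p = 308, so p* = 22.
From the demand curve, q* = 2754.5 - 5(22) = 2644.5.

p* = 22, q* = 2644.5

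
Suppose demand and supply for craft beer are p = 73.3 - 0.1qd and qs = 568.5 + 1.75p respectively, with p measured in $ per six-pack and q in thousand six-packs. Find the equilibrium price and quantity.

p* = 14, q* = 593

Inverting to quantity form: qd = 733 - 10p.
Equating demand and supply, 733 - 10p = 568.5 + 1.75p gives 11.75p = 164.5, so p* = 14.
Plugging p* into demand: q* = 733 - 10(14) = 593.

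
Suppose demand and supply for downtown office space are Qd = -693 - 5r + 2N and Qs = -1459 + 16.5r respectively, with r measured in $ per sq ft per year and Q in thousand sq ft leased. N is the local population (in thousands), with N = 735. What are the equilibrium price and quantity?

With N = 735, demand is Qd = 777 - 5r.
The market clears where 777 - 5r = -1459 + 16.5r. Rearranging, 21.5r = 2236, hence r* = 104.
From the demand curve, Q* = 777 - 5(104) = 257.

r* = 104, Q* = 257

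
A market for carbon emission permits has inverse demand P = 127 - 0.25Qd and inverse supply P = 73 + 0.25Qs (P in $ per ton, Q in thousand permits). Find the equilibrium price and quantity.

Rewriting in direct form: Qd = 508 - 4P and Qs = -292 + 4P.
Set Qd = Qs: 508 - 4P = -292 + 4P, so 800 = 8P and P* = 100.
From the demand curve, Q* = 508 - 4(100) = 108.

P* = 100, Q* = 108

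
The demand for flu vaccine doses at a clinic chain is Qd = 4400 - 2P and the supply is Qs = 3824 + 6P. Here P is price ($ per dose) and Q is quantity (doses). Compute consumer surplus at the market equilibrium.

The market clears where 4400 - 2P = 3824 + 6P. Rearranging, 8P = 576, hence P* = 72.
Plugging P* into demand: Q* = 4400 - 2(72) = 4256.
Demand choke price (Qd = 0): P = 4400/2 = 2200. Consumer surplus = ½ × (2200 - 72) × 4256 = 4528384.

Consumer surplus = 4528384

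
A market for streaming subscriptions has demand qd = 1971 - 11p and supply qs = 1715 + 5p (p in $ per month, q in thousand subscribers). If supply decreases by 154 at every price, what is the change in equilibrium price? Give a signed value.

The market clears where 1971 - 11p = 1715 + 5p. Rearranging, 16p = 256, hence p* = 16.
From the demand curve, q* = 1971 - 11(16) = 1795.
After the shift, supply is qs = 1561 + 5p.
The new intersection has 410 = 16p, i.e. p = 25.625, q = 1689.125.
Δp = 25.625 - 16 = 9.625.

Δp = 9.625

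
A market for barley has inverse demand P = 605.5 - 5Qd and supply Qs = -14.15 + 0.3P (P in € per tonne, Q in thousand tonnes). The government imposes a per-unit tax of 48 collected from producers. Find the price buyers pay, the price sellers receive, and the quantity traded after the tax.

P_b = 299.3, P_s = 251.3, Q = 61.24

In direct form, Qd = 121.1 - 0.2P.
With a tax of 48 on producers, they supply based on the net price P_s = P_b - 48, so Qs = -28.55 + 0.3P_b.
Equate demand and the shifted supply: 121.1 - 0.2P_b = -28.55 + 0.3P_b, giving 0.5P_b = 149.65, so P_b = 299.3.
So P_s = 251.3 and the quantity traded is Q = 121.1 - 0.2(299.3) = 61.24.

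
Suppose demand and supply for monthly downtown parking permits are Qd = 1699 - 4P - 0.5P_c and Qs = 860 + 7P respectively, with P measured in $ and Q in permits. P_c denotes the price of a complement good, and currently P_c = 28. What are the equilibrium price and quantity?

P* = 75, Q* = 1385

With P_c = 28, demand is Qd = 1685 - 4P.
At equilibrium Qd = Qs, so 1685 - 4P = 860 + 7P; collecting terms, 825 = 11P and P* = 75.
Then Q* = 1685 - 4(75) = 1385.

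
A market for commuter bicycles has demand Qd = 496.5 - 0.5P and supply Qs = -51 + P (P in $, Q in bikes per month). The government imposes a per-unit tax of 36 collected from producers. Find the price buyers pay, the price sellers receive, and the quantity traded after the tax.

Producers keep P_s = P_b - 36 per unit, so supply in terms of the buyer price is Qs = -87 + P_b.
Equate demand and the shifted supply: 496.5 - 0.5P_b = -87 + P_b, giving 1.5P_b = 583.5, so P_b = 389.
Then P_s = 389 - 36 = 353 and Q = 496.5 - 0.5(389) = 302.

P_b = 389, P_s = 353, Q = 302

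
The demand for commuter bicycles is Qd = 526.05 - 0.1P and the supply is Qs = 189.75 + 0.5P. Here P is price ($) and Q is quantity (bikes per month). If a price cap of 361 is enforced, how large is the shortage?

Shortage = 119.7

At P = 361: Qd = 489.95 and Qs = 370.25.
Shortage = Qd - Qs = 489.95 - 370.25 = 119.7.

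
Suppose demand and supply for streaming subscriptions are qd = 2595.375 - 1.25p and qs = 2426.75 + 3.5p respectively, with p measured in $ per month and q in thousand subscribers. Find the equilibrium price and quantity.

Set qd = qs: 2595.375 - 1.25p = 2426.75 + 3.5p, so 168.625 = 4.75p and p* = 35.5.
Then q* = 2595.375 - 1.25(35.5) = 2551.

p* = 35.5, q* = 2551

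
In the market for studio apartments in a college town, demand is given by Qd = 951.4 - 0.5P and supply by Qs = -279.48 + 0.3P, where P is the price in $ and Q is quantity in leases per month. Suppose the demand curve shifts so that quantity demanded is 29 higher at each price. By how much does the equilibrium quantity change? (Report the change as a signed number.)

Set Qd = Qs: 951.4 - 0.5P = -279.48 + 0.3P, so 1230.88 = 0.8P and P* = 1538.6.
Substitute back: Q* = 951.4 - 0.5(1538.6) = 182.1.
After the shift, demand is Qd = 980.4 - 0.5P.
Re-solving, 0.8P = 1259.88 gives P = 1574.85 and Q = 192.975.
ΔQ = 192.975 - 182.1 = 10.875.

ΔQ = 10.875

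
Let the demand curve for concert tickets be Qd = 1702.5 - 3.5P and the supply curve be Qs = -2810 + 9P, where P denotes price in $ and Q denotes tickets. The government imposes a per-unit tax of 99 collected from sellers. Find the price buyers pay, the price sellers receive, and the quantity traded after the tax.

P_b = 432.28, P_s = 333.28, Q = 189.52

With a tax of 99 on sellers, they supply based on the net price P_s = P_b - 99, so Qs = -3701 + 9P_b.
Set Qd = Qs: 1702.5 - 3.5P_b = -3701 + 9P_b, so 5403.5 = 12.5P_b and P_b = 432.28.
Then P_s = 432.28 - 99 = 333.28 and Q = 1702.5 - 3.5(432.28) = 189.52.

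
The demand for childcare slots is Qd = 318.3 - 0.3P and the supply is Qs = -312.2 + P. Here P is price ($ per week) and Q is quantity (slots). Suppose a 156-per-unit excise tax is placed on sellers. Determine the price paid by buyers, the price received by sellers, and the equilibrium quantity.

With a tax of 156 on sellers, they supply based on the net price P_s = P_b - 156, so Qs = -468.2 + P_b.
Market clearing requires 318.3 - 0.3P_b = -468.2 + P_b; hence 786.5 = 1.3P_b and P_b = 605.
Then P_s = 605 - 156 = 449 and Q = 318.3 - 0.3(605) = 136.8.

P_b = 605, P_s = 449, Q = 136.8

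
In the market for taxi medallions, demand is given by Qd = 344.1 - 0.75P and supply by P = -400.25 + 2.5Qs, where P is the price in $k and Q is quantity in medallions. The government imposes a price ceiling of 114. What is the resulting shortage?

Rewriting in direct form: Qs = 160.1 + 0.4P.
At P = 114: Qd = 258.6 and Qs = 205.7.
Shortage = Qd - Qs = 258.6 - 205.7 = 52.9.

Shortage = 52.9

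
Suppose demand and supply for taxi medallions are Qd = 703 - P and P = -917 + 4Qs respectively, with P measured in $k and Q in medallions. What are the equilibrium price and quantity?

Rewriting in direct form: Qs = 229.25 + 0.25P.
At equilibrium Qd = Qs, so 703 - P = 229.25 + 0.25P; collecting terms, 473.75 = 1.25P and P* = 379.
From the demand curve, Q* = 703 - 379 = 324.

P* = 379, Q* = 324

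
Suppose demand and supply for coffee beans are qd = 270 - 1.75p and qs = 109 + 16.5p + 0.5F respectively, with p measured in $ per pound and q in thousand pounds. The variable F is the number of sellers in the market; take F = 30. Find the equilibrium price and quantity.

With F = 30, supply is qs = 124 + 16.5p.
Equating demand and supply, 270 - 1.75p = 124 + 16.5p gives 18.25p = 146, so p* = 8.
Plugging p* into demand: q* = 270 - 1.75(8) = 256.

p* = 8, q* = 256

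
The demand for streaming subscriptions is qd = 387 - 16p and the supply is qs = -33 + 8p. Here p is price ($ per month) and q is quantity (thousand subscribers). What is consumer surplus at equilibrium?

Consumer surplus = 357.78125

Equating demand and supply, 387 - 16p = -33 + 8p gives 24p = 420, so p* = 17.5.
Substitute back: q* = 387 - 16(17.5) = 107.
Demand choke price (qd = 0): p = 387/16 = 24.1875. Consumer surplus = ½ × (24.1875 - 17.5) × 107 = 357.78125.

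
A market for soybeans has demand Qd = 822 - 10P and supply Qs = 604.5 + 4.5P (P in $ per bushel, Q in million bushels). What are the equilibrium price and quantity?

Equating demand and supply, 822 - 10P = 604.5 + 4.5P gives 14.5P = 217.5, so P* = 15.
Then Q* = 822 - 10(15) = 672.

P* = 15, Q* = 672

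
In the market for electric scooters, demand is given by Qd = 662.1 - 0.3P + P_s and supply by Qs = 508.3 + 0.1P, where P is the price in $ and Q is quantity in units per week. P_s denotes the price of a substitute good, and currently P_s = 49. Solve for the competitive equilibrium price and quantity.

P* = 507, Q* = 559

With P_s = 49, demand is Qd = 711.1 - 0.3P.
The market clears where 711.1 - 0.3P = 508.3 + 0.1P. Rearranging, 0.4P = 202.8, hence P* = 507.
Plugging P* into demand: Q* = 711.1 - 0.3(507) = 559.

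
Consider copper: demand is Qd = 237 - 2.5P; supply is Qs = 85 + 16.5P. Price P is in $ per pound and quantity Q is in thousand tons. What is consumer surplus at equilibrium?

At equilibrium Qd = Qs, so 237 - 2.5P = 85 + 16.5P; collecting terms, 152 = 19P and P* = 8.
From the demand curve, Q* = 237 - 2.5(8) = 217.
Demand choke price (Qd = 0): P = 237/2.5 = 94.8. Consumer surplus = ½ × (94.8 - 8) × 217 = 9417.8.

Consumer surplus = 9417.8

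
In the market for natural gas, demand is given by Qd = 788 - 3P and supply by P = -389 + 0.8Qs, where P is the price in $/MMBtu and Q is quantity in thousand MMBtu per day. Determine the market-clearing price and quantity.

P* = 71, Q* = 575

Solving each curve for Q: Qs = 486.25 + 1.25P.
At equilibrium Qd = Qs, so 788 - 3P = 486.25 + 1.25P; collecting terms, 301.75 = 4.25P and P* = 71.
Plugging P* into demand: Q* = 788 - 3(71) = 575.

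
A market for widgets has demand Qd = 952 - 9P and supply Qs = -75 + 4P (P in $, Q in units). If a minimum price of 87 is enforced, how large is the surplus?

Surplus = 104

Evaluating both curves at the floor price 87 gives Qd = 169, Qs = 273.
Surplus = Qs - Qd = 273 - 169 = 104.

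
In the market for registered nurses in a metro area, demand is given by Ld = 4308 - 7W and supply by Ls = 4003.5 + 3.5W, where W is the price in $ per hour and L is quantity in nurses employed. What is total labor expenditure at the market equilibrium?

Total labor expenditure = 119045

At equilibrium Ld = Ls, so 4308 - 7W = 4003.5 + 3.5W; collecting terms, 304.5 = 10.5W and W* = 29.
Plugging W* into demand: L* = 4308 - 7(29) = 4105.
Total labor expenditure = W* × L* = 29 × 4105 = 119045.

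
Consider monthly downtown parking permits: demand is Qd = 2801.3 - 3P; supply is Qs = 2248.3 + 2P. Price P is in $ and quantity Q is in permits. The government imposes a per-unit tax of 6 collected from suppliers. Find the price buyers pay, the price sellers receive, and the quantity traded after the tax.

With a tax of 6 on suppliers, they supply based on the net price P_s = P_b - 6, so Qs = 2236.3 + 2P_b.
Market clearing requires 2801.3 - 3P_b = 2236.3 + 2P_b; hence 565 = 5P_b and P_b = 113.
So P_s = 107 and the quantity traded is Q = 2801.3 - 3(113) = 2462.3.

P_b = 113, P_s = 107, Q = 2462.3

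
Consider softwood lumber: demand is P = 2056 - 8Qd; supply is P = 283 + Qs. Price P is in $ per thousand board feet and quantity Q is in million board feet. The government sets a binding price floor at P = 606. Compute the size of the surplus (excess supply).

Surplus = 141.75

Solving each curve for Q: Qd = 257 - 0.125P and Qs = -283 + P.
Evaluating both curves at the floor price 606 gives Qd = 181.25, Qs = 323.
Surplus = Qs - Qd = 323 - 181.25 = 141.75.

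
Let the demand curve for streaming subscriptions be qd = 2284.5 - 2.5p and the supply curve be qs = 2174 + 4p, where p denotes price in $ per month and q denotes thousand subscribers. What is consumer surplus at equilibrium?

At equilibrium qd = qs, so 2284.5 - 2.5p = 2174 + 4p; collecting terms, 110.5 = 6.5p and p* = 17.
Plugging p* into demand: q* = 2284.5 - 2.5(17) = 2242.
Demand choke price (qd = 0): p = 2284.5/2.5 = 913.8. Consumer surplus = ½ × (913.8 - 17) × 2242 = 1005312.8.

Consumer surplus = 1005312.8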